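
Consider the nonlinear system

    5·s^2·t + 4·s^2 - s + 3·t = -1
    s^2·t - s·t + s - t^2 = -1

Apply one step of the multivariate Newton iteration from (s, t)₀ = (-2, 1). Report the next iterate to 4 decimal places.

At (-2, 1): F = (42.0000, 4.0000).
Jacobian J = [[10·s·t + 8·s - 1, 5·s^2 + 3], [2·s·t - t + 1, s^2 - s - 2·t]].
At the point, J = [[-37.0000, 23.0000], [-4.0000, 4.0000]] (det J = -56.0000).
Solving J·Δ = −F gives Δ = (1.3571, 0.3571).
Then the next iterate is (s, t)₁ = (-0.6429, 1.3571).

(-0.6429, 1.3571)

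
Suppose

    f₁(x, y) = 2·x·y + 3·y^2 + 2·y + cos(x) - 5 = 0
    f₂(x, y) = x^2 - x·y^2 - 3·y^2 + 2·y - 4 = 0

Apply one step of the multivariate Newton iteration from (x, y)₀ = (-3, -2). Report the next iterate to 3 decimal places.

At (-3, -2): F = (14.01001, 1.000).
Jacobian J = [[2·y - sin(x), 2·x + 6·y + 2], [2·x - y^2, -2·x·y - 6·y + 2]].
At the point, J = [[-3.85888, -16.000], [-10.000, 2.000]] (det J = -167.71776).
Solving J·Δ = −F gives Δ = (0.262, 0.812).
Then the next iterate is (x, y)₁ = (-2.738, -1.188).

(-2.738, -1.188)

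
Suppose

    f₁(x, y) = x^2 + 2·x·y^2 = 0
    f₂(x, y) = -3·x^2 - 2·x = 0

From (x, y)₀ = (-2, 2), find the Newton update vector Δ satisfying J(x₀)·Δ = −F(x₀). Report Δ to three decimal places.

At (-2, 2): F = (-12.000, -8.000).
Jacobian J = [[2·x + 2·y^2, 4·x·y], [-6·x - 2, 0]].
At the point, J = [[4.000, -16.000], [10.000, 0.000]] (det J = 160.000).
Solving J·Δ = −F gives Δ = (0.800, -0.550).

(0.800, -0.550)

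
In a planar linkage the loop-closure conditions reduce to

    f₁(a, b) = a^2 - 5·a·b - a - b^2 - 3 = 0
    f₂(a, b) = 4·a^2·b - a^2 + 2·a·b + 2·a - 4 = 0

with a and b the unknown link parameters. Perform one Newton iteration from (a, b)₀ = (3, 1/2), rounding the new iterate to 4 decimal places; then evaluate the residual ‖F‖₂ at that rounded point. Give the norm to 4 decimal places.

0.8343

At (3, 1/2): F = (-4.7500, 14.0000).
Jacobian J = [[2·a - 5·b - 1, -5·a - 2·b], [8·a·b - 2·a + 2·b + 2, 4·a^2 + 2·a]].
At the point, J = [[2.5000, -16.0000], [9.0000, 42.0000]] (det J = 249.0000).
Solving J·Δ = −F gives Δ = (-0.0984, -0.3122).
Then the next iterate is (a, b)₁ = (2.9016, 0.1878).
Re-evaluating at (2.9016, 0.1878): F = (-0.242189, 0.798323), so ‖F‖₂ = 0.8343.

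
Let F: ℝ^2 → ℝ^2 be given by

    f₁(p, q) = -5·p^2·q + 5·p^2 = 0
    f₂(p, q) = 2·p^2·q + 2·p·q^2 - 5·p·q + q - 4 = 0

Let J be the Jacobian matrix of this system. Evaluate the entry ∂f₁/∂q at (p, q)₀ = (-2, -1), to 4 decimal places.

∂f₁/∂q = -5·p^2.
At (-2, -1) this is -20.0000.

-20.0000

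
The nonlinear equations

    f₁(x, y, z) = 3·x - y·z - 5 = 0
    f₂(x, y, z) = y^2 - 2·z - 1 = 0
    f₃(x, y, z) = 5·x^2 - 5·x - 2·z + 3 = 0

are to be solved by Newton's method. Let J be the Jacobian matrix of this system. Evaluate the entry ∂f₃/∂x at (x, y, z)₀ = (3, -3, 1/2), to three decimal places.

∂f₃/∂x = 10·x - 5.
At (3, -3, 1/2) this is 25.000.

25.000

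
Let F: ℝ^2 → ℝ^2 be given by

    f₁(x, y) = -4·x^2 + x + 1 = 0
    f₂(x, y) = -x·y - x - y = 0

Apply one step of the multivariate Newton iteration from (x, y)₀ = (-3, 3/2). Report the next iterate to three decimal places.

(-1.480, 0.400)

At (-3, 3/2): F = (-38.000, 6.000).
Jacobian J = [[-8·x + 1, 0], [-y - 1, -x - 1]].
At the point, J = [[25.000, 0.000], [-2.500, 2.000]] (det J = 50.000).
Solving J·Δ = −F gives Δ = (1.520, -1.100).
Then the next iterate is (x, y)₁ = (-1.480, 0.400).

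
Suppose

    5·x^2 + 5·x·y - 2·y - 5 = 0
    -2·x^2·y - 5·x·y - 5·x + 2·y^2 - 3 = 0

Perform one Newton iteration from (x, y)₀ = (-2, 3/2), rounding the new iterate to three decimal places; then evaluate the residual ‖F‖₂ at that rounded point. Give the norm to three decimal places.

2.237

At (-2, 3/2): F = (-3.000, 14.500).
Jacobian J = [[10·x + 5·y, 5·x - 2], [-4·x·y - 5·y - 5, -2·x^2 - 5·x + 4·y]].
At the point, J = [[-12.500, -12.000], [-0.500, 8.000]] (det J = -106.000).
Solving J·Δ = −F gives Δ = (1.415, -1.724).
Then the next iterate is (x, y)₁ = (-0.585, -0.224).
Re-evaluating at (-0.585, -0.224): F = (-2.18567, -0.47653), so ‖F‖₂ = 2.237.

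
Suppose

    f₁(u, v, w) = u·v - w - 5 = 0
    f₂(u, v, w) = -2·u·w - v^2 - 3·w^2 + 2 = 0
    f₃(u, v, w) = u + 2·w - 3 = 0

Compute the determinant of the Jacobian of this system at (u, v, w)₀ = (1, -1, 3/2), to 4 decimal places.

J = [[v, u, -1], [-2·w, -2·v, -2·u - 6·w], [1, 0, 2]].
At the point, J = [[-1.0000, 1.0000, -1.0000], [-3.0000, 2.0000, -11.0000], [1.0000, 0.0000, 2.0000]].
det J = -7.0000.

-7.0000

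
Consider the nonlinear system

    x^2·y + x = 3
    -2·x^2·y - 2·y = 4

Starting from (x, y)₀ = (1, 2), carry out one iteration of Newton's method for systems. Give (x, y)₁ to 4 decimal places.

(2.0000, -3.0000)

At (1, 2): F = (0.0000, -12.0000).
Jacobian J = [[2·x·y + 1, x^2], [-4·x·y, -2·x^2 - 2]].
At the point, J = [[5.0000, 1.0000], [-8.0000, -4.0000]] (det J = -12.0000).
Solving J·Δ = −F gives Δ = (1.0000, -5.0000).
Then the next iterate is (x, y)₁ = (2.0000, -3.0000).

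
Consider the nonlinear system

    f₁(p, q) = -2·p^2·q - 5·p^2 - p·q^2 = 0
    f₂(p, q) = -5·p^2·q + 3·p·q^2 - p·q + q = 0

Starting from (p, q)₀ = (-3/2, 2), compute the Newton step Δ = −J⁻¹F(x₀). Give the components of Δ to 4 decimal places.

At (-3/2, 2): F = (-14.2500, -35.5000).
Jacobian J = [[-4·p·q - 10·p - q^2, -2·p^2 - 2·p·q], [-10·p·q + 3·q^2 - q, -5·p^2 + 6·p·q - p + 1]].
At the point, J = [[23.0000, 1.5000], [40.0000, -26.7500]] (det J = -675.2500).
Solving J·Δ = −F gives Δ = (0.6434, -0.3650).

(0.6434, -0.3650)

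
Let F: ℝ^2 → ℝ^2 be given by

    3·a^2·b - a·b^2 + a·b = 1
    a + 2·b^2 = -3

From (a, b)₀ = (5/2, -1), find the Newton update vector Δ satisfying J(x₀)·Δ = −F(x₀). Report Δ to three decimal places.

At (5/2, -1): F = (-24.750, 7.500).
Jacobian J = [[6·a·b - b^2 + b, 3·a^2 - 2·a·b + a], [1, 4·b]].
At the point, J = [[-17.000, 26.250], [1.000, -4.000]] (det J = 41.750).
Solving J·Δ = −F gives Δ = (2.344, 2.461).

(2.344, 2.461)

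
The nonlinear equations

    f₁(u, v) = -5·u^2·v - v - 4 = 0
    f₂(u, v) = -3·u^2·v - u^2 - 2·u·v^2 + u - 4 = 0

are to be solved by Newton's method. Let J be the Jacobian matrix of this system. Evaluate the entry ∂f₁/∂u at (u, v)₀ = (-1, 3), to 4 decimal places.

30.0000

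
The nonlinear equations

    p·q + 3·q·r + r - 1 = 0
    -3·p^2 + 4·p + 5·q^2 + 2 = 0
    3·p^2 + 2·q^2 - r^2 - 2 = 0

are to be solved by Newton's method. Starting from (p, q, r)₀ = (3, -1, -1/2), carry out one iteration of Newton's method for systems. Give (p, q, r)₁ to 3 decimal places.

(1.737, -0.032, -0.642)

At (3, -1, -1/2): F = (-3.000, -8.000, 26.750).
Jacobian J = [[q, p + 3·r, 3·q + 1], [-6·p + 4, 10·q, 0], [6·p, 4·q, -2·r]].
At the point, J = [[-1.000, 1.500, -2.000], [-14.000, -10.000, 0.000], [18.000, -4.000, 1.000]] (det J = -441.000).
Solving J·Δ = −F gives Δ = (-1.263, 0.968, -0.142).
Then the next iterate is (p, q, r)₁ = (1.737, -0.032, -0.642).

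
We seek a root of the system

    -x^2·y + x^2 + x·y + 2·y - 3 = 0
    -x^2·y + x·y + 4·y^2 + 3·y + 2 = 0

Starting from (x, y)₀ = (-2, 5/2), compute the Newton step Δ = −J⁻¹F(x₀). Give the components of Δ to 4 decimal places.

(0.3856, -1.4306)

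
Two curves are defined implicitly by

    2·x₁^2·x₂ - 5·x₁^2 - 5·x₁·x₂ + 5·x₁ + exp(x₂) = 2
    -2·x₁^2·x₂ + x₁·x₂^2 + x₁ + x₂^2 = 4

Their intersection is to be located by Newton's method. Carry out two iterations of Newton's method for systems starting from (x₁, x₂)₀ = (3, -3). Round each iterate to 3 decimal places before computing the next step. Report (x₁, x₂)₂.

(1.628, -1.093)

At (3, -3): F = (-40.95021, 89.000).
Jacobian J = [[4·x₁·x₂ - 10·x₁ - 5·x₂ + 5, 2·x₁^2 - 5·x₁ + exp(x₂)], [-4·x₁·x₂ + x₂^2 + 1, -2·x₁^2 + 2·x₁·x₂ + 2·x₂]].
At the point, J = [[-46.000, 3.04979], [46.000, -42.000]] (det J = 1791.70979).
Solving J·Δ = −F gives Δ = (-0.808, 1.234).
Then the next iterate is (x₁, x₂)₁ = (2.192, -1.766).
Round to (2.192, -1.766) and repeat: F = (-12.50872, 25.11785), J = [[-23.57429, -1.17926], [19.60304, -20.88387]].
Δ = (-0.564, 0.673), so (x₁, x₂)₂ = (1.628, -1.093).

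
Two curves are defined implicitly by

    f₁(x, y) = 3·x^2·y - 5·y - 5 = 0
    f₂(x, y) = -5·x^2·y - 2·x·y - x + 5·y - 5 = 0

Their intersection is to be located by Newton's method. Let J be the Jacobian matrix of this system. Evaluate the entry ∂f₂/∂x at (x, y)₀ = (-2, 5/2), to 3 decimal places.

44.000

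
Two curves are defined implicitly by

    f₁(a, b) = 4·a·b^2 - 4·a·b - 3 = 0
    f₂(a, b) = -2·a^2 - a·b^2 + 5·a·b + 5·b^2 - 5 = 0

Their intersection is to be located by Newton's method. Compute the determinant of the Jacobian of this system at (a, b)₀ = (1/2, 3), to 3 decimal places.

668.000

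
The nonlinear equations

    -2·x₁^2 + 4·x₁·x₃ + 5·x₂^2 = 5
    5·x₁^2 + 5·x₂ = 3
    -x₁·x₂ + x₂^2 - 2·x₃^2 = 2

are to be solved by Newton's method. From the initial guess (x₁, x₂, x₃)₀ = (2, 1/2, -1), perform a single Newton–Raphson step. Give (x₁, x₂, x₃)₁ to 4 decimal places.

(1.0372, 0.4513, 0.0550)

At (2, 1/2, -1): F = (-19.7500, 19.5000, -4.7500).
Jacobian J = [[-4·x₁ + 4·x₃, 10·x₂, 4·x₁], [10·x₁, 5, 0], [-x₂, -x₁ + 2·x₂, -4·x₃]].
At the point, J = [[-12.0000, 5.0000, 8.0000], [20.0000, 5.0000, 0.0000], [-0.5000, -1.0000, 4.0000]] (det J = -780.0000).
Solving J·Δ = −F gives Δ = (-0.9628, -0.0487, 1.0550).
Then the next iterate is (x₁, x₂, x₃)₁ = (1.0372, 0.4513, 0.0550).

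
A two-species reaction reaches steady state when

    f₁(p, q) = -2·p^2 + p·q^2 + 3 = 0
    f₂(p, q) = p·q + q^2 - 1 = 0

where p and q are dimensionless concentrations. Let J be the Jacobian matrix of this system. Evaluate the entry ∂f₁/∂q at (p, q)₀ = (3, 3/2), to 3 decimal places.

9.000

∂f₁/∂q = 2·p·q.
At (3, 3/2) this is 9.000.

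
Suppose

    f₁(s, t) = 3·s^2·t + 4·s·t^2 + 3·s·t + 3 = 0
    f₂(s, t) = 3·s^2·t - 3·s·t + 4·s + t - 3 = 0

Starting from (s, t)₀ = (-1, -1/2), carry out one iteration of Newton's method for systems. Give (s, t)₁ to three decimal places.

At (-1, -1/2): F = (2.000, -10.500).
Jacobian J = [[6·s·t + 4·t^2 + 3·t, 3·s^2 + 8·s·t + 3·s], [6·s·t - 3·t + 4, 3·s^2 - 3·s + 1]].
At the point, J = [[2.500, 4.000], [8.500, 7.000]] (det J = -16.500).
Solving J·Δ = −F gives Δ = (3.394, -2.621).
Then the next iterate is (s, t)₁ = (2.394, -3.121).

(2.394, -3.121)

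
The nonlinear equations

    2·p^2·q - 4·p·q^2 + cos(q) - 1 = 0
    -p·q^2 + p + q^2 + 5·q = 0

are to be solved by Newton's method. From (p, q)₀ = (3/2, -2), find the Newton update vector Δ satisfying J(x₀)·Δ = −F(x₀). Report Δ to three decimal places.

(0.630, 1.770)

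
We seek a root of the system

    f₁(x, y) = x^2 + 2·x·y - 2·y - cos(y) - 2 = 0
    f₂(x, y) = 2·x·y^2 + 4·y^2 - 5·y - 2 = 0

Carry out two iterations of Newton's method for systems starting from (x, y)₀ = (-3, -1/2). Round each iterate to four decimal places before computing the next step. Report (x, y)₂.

(-1.2343, -0.3691)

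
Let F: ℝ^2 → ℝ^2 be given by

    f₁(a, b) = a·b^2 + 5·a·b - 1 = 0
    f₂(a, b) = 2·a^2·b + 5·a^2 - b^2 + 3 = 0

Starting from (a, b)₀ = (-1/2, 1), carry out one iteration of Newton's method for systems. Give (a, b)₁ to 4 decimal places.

At (-1/2, 1): F = (-4.0000, 3.7500).
Jacobian J = [[b^2 + 5·b, 2·a·b + 5·a], [4·a·b + 10·a, 2·a^2 - 2·b]].
At the point, J = [[6.0000, -3.5000], [-7.0000, -1.5000]] (det J = -33.5000).
Solving J·Δ = −F gives Δ = (0.5709, -0.1642).
Then the next iterate is (a, b)₁ = (0.0709, 0.8358).

(0.0709, 0.8358)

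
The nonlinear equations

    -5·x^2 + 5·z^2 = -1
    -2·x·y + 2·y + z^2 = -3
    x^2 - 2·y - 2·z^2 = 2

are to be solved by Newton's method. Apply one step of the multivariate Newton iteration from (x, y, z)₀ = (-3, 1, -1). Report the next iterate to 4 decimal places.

(-1.0875, 0.4375, 0.8375)

At (-3, 1, -1): F = (-39.0000, 12.0000, 3.0000).
Jacobian J = [[-10·x, 0, 10·z], [-2·y, -2·x + 2, 2·z], [2·x, -2, -4·z]].
At the point, J = [[30.0000, 0.0000, -10.0000], [-2.0000, 8.0000, -2.0000], [-6.0000, -2.0000, 4.0000]] (det J = 320.0000).
Solving J·Δ = −F gives Δ = (1.9125, -0.5625, 1.8375).
Then the next iterate is (x, y, z)₁ = (-1.0875, 0.4375, 0.8375).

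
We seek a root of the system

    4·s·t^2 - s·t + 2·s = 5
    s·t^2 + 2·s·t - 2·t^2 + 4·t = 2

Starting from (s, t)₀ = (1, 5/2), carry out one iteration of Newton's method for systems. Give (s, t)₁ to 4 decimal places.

At (1, 5/2): F = (19.5000, 6.7500).
Jacobian J = [[4·t^2 - t + 2, 8·s·t - s], [t^2 + 2·t, 2·s·t + 2·s - 4·t + 4]].
At the point, J = [[24.5000, 19.0000], [11.2500, 1.0000]] (det J = -189.2500).
Solving J·Δ = −F gives Δ = (-0.5746, -0.2853).
Then the next iterate is (s, t)₁ = (0.4254, 2.2147).

(0.4254, 2.2147)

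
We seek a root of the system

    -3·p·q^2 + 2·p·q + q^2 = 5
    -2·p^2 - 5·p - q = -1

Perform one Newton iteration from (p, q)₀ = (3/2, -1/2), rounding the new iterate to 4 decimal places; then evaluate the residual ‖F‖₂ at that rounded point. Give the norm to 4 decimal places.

At (3/2, -1/2): F = (-7.3750, -10.5000).
Jacobian J = [[-3·q^2 + 2·q, -6·p·q + 2·p + 2·q], [-4·p - 5, -1]].
At the point, J = [[-1.7500, 6.5000], [-11.0000, -1.0000]] (det J = 73.2500).
Solving J·Δ = −F gives Δ = (-1.0324, 0.8567).
Then the next iterate is (p, q)₁ = (0.4676, 0.3567).
Re-evaluating at (0.4676, 0.3567): F = (-4.717664, -2.132000), so ‖F‖₂ = 5.1770.

5.1770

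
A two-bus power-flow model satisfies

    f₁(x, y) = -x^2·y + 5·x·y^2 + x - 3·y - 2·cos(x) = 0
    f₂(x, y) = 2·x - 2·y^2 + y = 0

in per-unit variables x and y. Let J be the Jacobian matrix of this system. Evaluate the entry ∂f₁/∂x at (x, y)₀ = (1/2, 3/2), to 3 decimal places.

∂f₁/∂x = -2·x·y + 5·y^2 + 2·sin(x) + 1.
At (1/2, 3/2) this is 11.709.

11.709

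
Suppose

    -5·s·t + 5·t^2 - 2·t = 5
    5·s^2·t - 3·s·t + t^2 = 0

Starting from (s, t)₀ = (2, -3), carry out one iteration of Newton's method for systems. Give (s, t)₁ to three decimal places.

At (2, -3): F = (76.000, -33.000).
Jacobian J = [[-5·t, -5·s + 10·t - 2], [10·s·t - 3·t, 5·s^2 - 3·s + 2·t]].
At the point, J = [[15.000, -42.000], [-51.000, 8.000]] (det J = -2022.000).
Solving J·Δ = −F gives Δ = (-0.385, 1.672).
Then the next iterate is (s, t)₁ = (1.615, -1.328).

(1.615, -1.328)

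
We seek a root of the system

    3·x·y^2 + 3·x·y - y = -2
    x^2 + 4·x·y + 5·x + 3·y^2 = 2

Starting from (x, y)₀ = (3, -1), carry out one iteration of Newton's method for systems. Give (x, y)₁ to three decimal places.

At (3, -1): F = (3.000, 13.000).
Jacobian J = [[3·y^2 + 3·y, 6·x·y + 3·x - 1], [2·x + 4·y + 5, 4·x + 6·y]].
At the point, J = [[0.000, -10.000], [7.000, 6.000]] (det J = 70.000).
Solving J·Δ = −F gives Δ = (-2.114, 0.300).
Then the next iterate is (x, y)₁ = (0.886, -0.700).

(0.886, -0.700)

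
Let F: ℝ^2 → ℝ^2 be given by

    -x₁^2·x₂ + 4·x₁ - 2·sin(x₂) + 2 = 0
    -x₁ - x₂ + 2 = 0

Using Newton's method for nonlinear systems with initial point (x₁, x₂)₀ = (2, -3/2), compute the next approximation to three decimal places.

(1.167, 0.833)

At (2, -3/2): F = (17.99499, 1.500).
Jacobian J = [[-2·x₁·x₂ + 4, -x₁^2 - 2·cos(x₂)], [-1, -1]].
At the point, J = [[10.000, -4.14147], [-1.000, -1.000]] (det J = -14.14147).
Solving J·Δ = −F gives Δ = (-0.833, 2.333).
Then the next iterate is (x₁, x₂)₁ = (1.167, 0.833).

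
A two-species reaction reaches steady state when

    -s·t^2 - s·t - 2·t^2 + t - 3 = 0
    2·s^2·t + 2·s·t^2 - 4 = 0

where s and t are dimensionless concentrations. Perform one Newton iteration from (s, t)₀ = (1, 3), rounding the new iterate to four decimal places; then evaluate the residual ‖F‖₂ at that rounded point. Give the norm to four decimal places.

8.4254

At (1, 3): F = (-30.0000, 20.0000).
Jacobian J = [[-t^2 - t, -2·s·t - s - 4·t + 1], [4·s·t + 2·t^2, 2·s^2 + 4·s·t]].
At the point, J = [[-12.0000, -18.0000], [30.0000, 14.0000]] (det J = 372.0000).
Solving J·Δ = −F gives Δ = (0.1613, -1.7742).
Then the next iterate is (s, t)₁ = (1.1613, 1.2258).
Re-evaluating at (1.1613, 1.2258): F = (-7.947846, 2.796177), so ‖F‖₂ = 8.4254.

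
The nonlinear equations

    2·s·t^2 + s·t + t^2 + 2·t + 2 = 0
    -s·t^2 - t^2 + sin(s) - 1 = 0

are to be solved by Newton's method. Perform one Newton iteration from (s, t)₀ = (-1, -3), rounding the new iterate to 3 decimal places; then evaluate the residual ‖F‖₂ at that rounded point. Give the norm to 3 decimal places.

At (-1, -3): F = (-10.000, -1.84147).
Jacobian J = [[2·t^2 + t, 4·s·t + s + 2·t + 2], [-t^2 + cos(s), -2·s·t - 2·t]].
At the point, J = [[15.000, 7.000], [-8.45970, 0.000]] (det J = 59.21788).
Solving J·Δ = −F gives Δ = (-0.218, 1.895).
Then the next iterate is (s, t)₁ = (-1.218, -1.105).
Re-evaluating at (-1.218, -1.105): F = (-0.61750, -1.67223), so ‖F‖₂ = 1.783.

1.783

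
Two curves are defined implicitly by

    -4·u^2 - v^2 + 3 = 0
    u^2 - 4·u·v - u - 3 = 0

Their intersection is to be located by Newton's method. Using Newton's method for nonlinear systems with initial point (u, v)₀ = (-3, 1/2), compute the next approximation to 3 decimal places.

(-1.624, 0.282)

At (-3, 1/2): F = (-33.250, 15.000).
Jacobian J = [[-8·u, -2·v], [2·u - 4·v - 1, -4·u]].
At the point, J = [[24.000, -1.000], [-9.000, 12.000]] (det J = 279.000).
Solving J·Δ = −F gives Δ = (1.376, -0.218).
Then the next iterate is (u, v)₁ = (-1.624, 0.282).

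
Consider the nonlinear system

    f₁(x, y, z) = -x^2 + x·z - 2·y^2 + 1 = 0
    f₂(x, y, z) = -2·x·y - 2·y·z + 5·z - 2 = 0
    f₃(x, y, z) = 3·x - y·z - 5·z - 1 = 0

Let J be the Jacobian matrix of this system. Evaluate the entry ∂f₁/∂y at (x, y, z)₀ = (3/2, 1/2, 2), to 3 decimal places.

-2.000

∂f₁/∂y = -4·y.
At (3/2, 1/2, 2) this is -2.000.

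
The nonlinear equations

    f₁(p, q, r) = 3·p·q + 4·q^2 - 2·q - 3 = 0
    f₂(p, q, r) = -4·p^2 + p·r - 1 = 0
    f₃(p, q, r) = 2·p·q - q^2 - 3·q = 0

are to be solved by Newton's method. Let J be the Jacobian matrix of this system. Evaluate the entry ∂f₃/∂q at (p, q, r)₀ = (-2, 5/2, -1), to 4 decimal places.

∂f₃/∂q = 2·p - 2·q - 3.
At (-2, 5/2, -1) this is -12.0000.

-12.0000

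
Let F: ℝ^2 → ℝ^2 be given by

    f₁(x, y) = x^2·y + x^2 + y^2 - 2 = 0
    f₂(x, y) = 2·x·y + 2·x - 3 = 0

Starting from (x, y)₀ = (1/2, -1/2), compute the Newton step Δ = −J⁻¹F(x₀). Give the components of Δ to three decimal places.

(2.800, -0.300)

At (1/2, -1/2): F = (-1.625, -2.500).
Jacobian J = [[2·x·y + 2·x, x^2 + 2·y], [2·y + 2, 2·x]].
At the point, J = [[0.500, -0.750], [1.000, 1.000]] (det J = 1.250).
Solving J·Δ = −F gives Δ = (2.800, -0.300).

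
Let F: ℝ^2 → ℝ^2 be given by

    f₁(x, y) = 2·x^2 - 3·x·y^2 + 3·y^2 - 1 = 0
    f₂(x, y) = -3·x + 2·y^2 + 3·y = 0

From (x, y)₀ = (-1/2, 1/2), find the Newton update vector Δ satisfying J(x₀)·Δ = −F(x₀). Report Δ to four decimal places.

At (-1/2, 1/2): F = (0.6250, 3.5000).
Jacobian J = [[4·x - 3·y^2, -6·x·y + 6·y], [-3, 4·y + 3]].
At the point, J = [[-2.7500, 4.5000], [-3.0000, 5.0000]] (det J = -0.2500).
Solving J·Δ = −F gives Δ = (-50.5000, -31.0000).

(-50.5000, -31.0000)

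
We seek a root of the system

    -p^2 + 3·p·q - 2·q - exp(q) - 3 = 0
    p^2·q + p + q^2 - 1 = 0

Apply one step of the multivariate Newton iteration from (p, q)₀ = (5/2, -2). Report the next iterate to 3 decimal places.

(2.853, 2.524)

At (5/2, -2): F = (-20.38534, -7.000).
Jacobian J = [[-2·p + 3·q, 3·p - exp(q) - 2], [2·p·q + 1, p^2 + 2·q]].
At the point, J = [[-11.000, 5.36466], [-9.000, 2.250]] (det J = 23.53198).
Solving J·Δ = −F gives Δ = (0.353, 4.524).
Then the next iterate is (p, q)₁ = (2.853, 2.524).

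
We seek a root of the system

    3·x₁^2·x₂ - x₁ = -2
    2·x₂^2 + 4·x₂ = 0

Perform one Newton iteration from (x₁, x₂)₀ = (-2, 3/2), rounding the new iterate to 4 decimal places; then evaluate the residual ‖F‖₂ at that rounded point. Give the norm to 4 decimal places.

At (-2, 3/2): F = (22.0000, 10.5000).
Jacobian J = [[6·x₁·x₂ - 1, 3·x₁^2], [0, 4·x₂ + 4]].
At the point, J = [[-19.0000, 12.0000], [0.0000, 10.0000]] (det J = -190.0000).
Solving J·Δ = −F gives Δ = (0.4947, -1.0500).
Then the next iterate is (x₁, x₂)₁ = (-1.5053, 0.4500).
Re-evaluating at (-1.5053, 0.4500): F = (6.564303, 2.2050), so ‖F‖₂ = 6.9247.

6.9247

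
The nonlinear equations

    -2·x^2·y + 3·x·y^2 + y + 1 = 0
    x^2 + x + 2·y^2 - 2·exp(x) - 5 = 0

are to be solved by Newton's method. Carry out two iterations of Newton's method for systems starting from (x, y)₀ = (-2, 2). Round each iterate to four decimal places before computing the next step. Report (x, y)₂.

At (-2, 2): F = (-37.0000, 4.729329).
Jacobian J = [[-4·x·y + 3·y^2, -2·x^2 + 6·x·y + 1], [2·x - 2·exp(x) + 1, 4·y]].
At the point, J = [[28.0000, -31.0000], [-3.270671, 8.0000]] (det J = 122.609212).
Solving J·Δ = −F gives Δ = (1.2184, -0.0930).
Then the next iterate is (x, y)₁ = (-0.7816, 1.9070).
Round to (-0.7816, 1.9070) and repeat: F = (-7.950182, 1.187250), J = [[16.871992, -9.164864], [-1.478546, 7.6280]].
Δ = (0.4322, -0.0719), so (x, y)₂ = (-0.3494, 1.8351).

(-0.3494, 1.8351)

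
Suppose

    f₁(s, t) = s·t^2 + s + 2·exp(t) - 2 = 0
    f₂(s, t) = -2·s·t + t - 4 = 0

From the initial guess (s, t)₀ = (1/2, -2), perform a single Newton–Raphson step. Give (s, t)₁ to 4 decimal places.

(1.5000, 1.3369)

At (1/2, -2): F = (0.770671, -4.0000).
Jacobian J = [[t^2 + 1, 2·s·t + 2·exp(t)], [-2·t, -2·s + 1]].
At the point, J = [[5.0000, -1.729329], [4.0000, 0.0000]] (det J = 6.917318).
Solving J·Δ = −F gives Δ = (1.0000, 3.3369).
Then the next iterate is (s, t)₁ = (1.5000, 1.3369).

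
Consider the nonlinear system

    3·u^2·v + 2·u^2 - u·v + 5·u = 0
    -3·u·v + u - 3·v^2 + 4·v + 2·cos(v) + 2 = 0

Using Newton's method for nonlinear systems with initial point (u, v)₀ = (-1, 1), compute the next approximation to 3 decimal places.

(1.067, 3.850)

At (-1, 1): F = (1.000, 6.08060).
Jacobian J = [[6·u·v + 4·u - v + 5, 3·u^2 - u], [-3·v + 1, -3·u - 6·v - 2·sin(v) + 4]].
At the point, J = [[-6.000, 4.000], [-2.000, -0.68294]] (det J = 12.09765).
Solving J·Δ = −F gives Δ = (2.067, 2.850).
Then the next iterate is (u, v)₁ = (1.067, 3.850).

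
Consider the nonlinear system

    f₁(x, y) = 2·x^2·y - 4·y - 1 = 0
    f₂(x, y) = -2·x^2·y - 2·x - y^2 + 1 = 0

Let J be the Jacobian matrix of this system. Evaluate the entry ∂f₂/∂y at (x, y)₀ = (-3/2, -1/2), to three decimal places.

-3.500

∂f₂/∂y = -2·x^2 - 2·y.
At (-3/2, -1/2) this is -3.500.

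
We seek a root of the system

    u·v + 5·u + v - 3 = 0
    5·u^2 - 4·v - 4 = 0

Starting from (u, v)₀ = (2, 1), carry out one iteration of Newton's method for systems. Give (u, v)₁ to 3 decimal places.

(1.095, -0.524)

At (2, 1): F = (10.000, 12.000).
Jacobian J = [[v + 5, u + 1], [10·u, -4]].
At the point, J = [[6.000, 3.000], [20.000, -4.000]] (det J = -84.000).
Solving J·Δ = −F gives Δ = (-0.905, -1.524).
Then the next iterate is (u, v)₁ = (1.095, -0.524).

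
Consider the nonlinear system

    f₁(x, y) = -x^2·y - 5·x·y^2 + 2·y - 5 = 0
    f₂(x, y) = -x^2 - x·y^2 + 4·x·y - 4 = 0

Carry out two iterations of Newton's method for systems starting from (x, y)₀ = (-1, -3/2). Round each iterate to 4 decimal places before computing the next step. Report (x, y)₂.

At (-1, -3/2): F = (4.7500, 3.2500).
Jacobian J = [[-2·x·y - 5·y^2, -x^2 - 10·x·y + 2], [-2·x - y^2 + 4·y, -2·x·y + 4·x]].
At the point, J = [[-14.2500, -14.0000], [-6.2500, -7.0000]] (det J = 12.2500).
Solving J·Δ = −F gives Δ = (-1.0000, 1.3571).
Then the next iterate is (x, y)₁ = (-2.0000, -0.1429).
Round to (-2.0000, -0.1429) and repeat: F = (-4.509996, -6.815959), J = [[-0.673702, -4.8580], [3.407980, -8.5716]].
Δ = (-0.2484, -0.8939), so (x, y)₂ = (-2.2484, -1.0368).

(-2.2484, -1.0368)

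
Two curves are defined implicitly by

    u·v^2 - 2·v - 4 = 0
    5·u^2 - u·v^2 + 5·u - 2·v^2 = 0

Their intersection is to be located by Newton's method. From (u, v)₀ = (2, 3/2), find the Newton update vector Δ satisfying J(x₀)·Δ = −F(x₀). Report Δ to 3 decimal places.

(-0.458, 0.882)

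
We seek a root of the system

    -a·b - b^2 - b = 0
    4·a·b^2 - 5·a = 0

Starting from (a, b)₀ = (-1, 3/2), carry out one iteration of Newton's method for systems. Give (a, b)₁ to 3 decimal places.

(-1.500, 1.000)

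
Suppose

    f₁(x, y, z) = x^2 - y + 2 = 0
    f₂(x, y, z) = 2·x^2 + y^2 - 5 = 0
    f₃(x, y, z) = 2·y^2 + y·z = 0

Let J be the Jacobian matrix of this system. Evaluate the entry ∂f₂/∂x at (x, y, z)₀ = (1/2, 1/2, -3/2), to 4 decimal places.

2.0000

∂f₂/∂x = 4·x.
At (1/2, 1/2, -3/2) this is 2.0000.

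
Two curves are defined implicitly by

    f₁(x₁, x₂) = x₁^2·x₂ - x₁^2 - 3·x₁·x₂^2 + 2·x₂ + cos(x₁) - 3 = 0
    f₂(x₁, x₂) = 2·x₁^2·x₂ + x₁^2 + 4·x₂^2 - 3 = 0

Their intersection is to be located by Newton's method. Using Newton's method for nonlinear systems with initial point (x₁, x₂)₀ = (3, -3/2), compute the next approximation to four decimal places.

(2.5147, -0.4706)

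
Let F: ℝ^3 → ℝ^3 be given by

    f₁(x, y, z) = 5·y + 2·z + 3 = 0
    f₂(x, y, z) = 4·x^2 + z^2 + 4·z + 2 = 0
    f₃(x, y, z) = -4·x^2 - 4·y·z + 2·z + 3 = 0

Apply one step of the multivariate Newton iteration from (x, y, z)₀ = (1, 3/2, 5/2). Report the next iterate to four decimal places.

At (1, 3/2, 5/2): F = (15.5000, 22.2500, -11.0000).
Jacobian J = [[0, 5, 2], [8·x, 0, 2·z + 4], [-8·x, -4·z, -4·y + 2]].
At the point, J = [[0.0000, 5.0000, 2.0000], [8.0000, 0.0000, 9.0000], [-8.0000, -10.0000, -4.0000]] (det J = -360.0000).
Solving J·Δ = −F gives Δ = (2.5000, -1.2222, -4.6944).
Then the next iterate is (x, y, z)₁ = (3.5000, 0.2778, -2.1944).

(3.5000, 0.2778, -2.1944)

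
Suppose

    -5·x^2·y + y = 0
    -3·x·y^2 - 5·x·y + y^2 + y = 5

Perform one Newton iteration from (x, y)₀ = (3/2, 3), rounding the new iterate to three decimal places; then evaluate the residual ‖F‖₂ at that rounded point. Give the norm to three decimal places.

19.511

At (3/2, 3): F = (-30.750, -56.000).
Jacobian J = [[-10·x·y, -5·x^2 + 1], [-3·y^2 - 5·y, -6·x·y - 5·x + 2·y + 1]].
At the point, J = [[-45.000, -10.250], [-42.000, -27.500]] (det J = 807.000).
Solving J·Δ = −F gives Δ = (-0.337, -1.522).
Then the next iterate is (x, y)₁ = (1.163, 1.478).
Re-evaluating at (1.163, 1.478): F = (-8.51748, -17.55375), so ‖F‖₂ = 19.511.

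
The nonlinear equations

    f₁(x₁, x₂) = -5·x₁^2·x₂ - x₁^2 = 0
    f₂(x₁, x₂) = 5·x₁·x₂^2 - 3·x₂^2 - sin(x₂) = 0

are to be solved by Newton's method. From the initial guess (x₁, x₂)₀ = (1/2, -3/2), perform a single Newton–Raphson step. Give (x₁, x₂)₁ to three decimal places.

At (1/2, -3/2): F = (1.625, -0.12751).
Jacobian J = [[-10·x₁·x₂ - 2·x₁, -5·x₁^2], [5·x₂^2, 10·x₁·x₂ - 6·x₂ - cos(x₂)]].
At the point, J = [[6.500, -1.250], [11.250, 1.42926]] (det J = 23.35271).
Solving J·Δ = −F gives Δ = (-0.093, 0.818).
Then the next iterate is (x₁, x₂)₁ = (0.407, -0.682).

(0.407, -0.682)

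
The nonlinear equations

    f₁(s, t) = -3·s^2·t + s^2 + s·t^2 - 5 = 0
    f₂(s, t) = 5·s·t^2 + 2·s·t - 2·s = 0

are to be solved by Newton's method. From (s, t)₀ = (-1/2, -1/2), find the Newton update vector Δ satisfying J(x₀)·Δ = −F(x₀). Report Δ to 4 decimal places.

At (-1/2, -1/2): F = (-4.5000, 0.8750).
Jacobian J = [[-6·s·t + 2·s + t^2, -3·s^2 + 2·s·t], [5·t^2 + 2·t - 2, 10·s·t + 2·s]].
At the point, J = [[-2.2500, -0.2500], [-1.7500, 1.5000]] (det J = -3.8125).
Solving J·Δ = −F gives Δ = (-1.7131, -2.5820).

(-1.7131, -2.5820)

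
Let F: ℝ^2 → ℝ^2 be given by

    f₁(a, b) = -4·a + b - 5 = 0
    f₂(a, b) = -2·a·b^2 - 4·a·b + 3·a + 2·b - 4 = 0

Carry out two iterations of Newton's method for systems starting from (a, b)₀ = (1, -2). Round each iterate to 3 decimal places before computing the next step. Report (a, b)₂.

(-0.996, 1.015)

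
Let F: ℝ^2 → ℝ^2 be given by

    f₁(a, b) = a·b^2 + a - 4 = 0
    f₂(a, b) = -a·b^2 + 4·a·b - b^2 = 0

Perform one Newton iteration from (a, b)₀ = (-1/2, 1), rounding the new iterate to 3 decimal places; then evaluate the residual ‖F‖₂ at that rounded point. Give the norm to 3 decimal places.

72.618

At (-1/2, 1): F = (-5.000, -2.500).
Jacobian J = [[b^2 + 1, 2·a·b], [-b^2 + 4·b, -2·a·b + 4·a - 2·b]].
At the point, J = [[2.000, -1.000], [3.000, -3.000]] (det J = -3.000).
Solving J·Δ = −F gives Δ = (4.167, 3.333).
Then the next iterate is (a, b)₁ = (3.667, 4.333).
Re-evaluating at (3.667, 4.333): F = (68.51452, -24.06596), so ‖F‖₂ = 72.618.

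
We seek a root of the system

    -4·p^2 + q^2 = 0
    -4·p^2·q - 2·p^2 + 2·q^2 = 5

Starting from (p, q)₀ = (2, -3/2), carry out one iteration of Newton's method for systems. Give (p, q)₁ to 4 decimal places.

At (2, -3/2): F = (-13.7500, 15.5000).
Jacobian J = [[-8·p, 2·q], [-8·p·q - 4·p, -4·p^2 + 4·q]].
At the point, J = [[-16.0000, -3.0000], [16.0000, -22.0000]] (det J = 400.0000).
Solving J·Δ = −F gives Δ = (-0.8725, 0.0700).
Then the next iterate is (p, q)₁ = (1.1275, -1.4300).

(1.1275, -1.4300)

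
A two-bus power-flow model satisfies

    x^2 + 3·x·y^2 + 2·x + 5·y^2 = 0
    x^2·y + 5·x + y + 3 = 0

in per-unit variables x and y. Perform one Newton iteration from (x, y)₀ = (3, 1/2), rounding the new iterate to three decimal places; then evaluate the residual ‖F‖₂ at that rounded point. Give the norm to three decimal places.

At (3, 1/2): F = (18.500, 23.000).
Jacobian J = [[2·x + 3·y^2 + 2, 6·x·y + 10·y], [2·x·y + 5, x^2 + 1]].
At the point, J = [[8.750, 14.000], [8.000, 10.000]] (det J = -24.500).
Solving J·Δ = −F gives Δ = (-5.592, 2.173).
Then the next iterate is (x, y)₁ = (-2.592, 2.673).
Re-evaluating at (-2.592, 2.673): F = (-18.29986, 10.67145), so ‖F‖₂ = 21.184.

21.184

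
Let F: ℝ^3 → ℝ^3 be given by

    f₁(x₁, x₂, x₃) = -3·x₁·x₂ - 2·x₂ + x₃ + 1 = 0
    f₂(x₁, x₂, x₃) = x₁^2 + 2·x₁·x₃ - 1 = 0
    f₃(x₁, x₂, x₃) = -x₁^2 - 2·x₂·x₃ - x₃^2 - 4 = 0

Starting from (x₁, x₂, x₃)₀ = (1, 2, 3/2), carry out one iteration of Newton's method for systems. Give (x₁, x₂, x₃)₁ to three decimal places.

(0.871, 0.419, 0.322)

At (1, 2, 3/2): F = (-7.500, 3.000, -13.250).
Jacobian J = [[-3·x₂, -3·x₁ - 2, 1], [2·x₁ + 2·x₃, 0, 2·x₁], [-2·x₁, -2·x₃, -2·x₂ - 2·x₃]].
At the point, J = [[-6.000, -5.000, 1.000], [5.000, 0.000, 2.000], [-2.000, -3.000, -7.000]] (det J = -206.000).
Solving J·Δ = −F gives Δ = (-0.129, -1.581, -1.178).
Then the next iterate is (x₁, x₂, x₃)₁ = (0.871, 0.419, 0.322).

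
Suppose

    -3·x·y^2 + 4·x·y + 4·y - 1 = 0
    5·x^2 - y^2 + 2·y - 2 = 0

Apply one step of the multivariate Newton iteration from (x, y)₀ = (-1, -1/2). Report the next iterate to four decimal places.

(-0.8824, -0.6912)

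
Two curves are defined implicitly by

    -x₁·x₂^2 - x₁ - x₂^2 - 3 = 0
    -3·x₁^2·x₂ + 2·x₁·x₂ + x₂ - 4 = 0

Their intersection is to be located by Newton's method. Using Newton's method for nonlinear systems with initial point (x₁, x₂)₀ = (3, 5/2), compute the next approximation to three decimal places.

At (3, 5/2): F = (-31.000, -54.000).
Jacobian J = [[-x₂^2 - 1, -2·x₁·x₂ - 2·x₂], [-6·x₁·x₂ + 2·x₂, -3·x₁^2 + 2·x₁ + 1]].
At the point, J = [[-7.250, -20.000], [-40.000, -20.000]] (det J = -655.000).
Solving J·Δ = −F gives Δ = (-0.702, -1.295).
Then the next iterate is (x₁, x₂)₁ = (2.298, 1.205).

(2.298, 1.205)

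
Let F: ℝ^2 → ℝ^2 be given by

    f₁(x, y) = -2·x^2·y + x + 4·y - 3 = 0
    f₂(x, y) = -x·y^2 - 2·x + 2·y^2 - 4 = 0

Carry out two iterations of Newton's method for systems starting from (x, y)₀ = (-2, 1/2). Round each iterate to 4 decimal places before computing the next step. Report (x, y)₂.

(-0.9168, 0.6956)

At (-2, 1/2): F = (-7.0000, 1.0000).
Jacobian J = [[-4·x·y + 1, -2·x^2 + 4], [-y^2 - 2, -2·x·y + 4·y]].
At the point, J = [[5.0000, -4.0000], [-2.2500, 4.0000]] (det J = 11.0000).
Solving J·Δ = −F gives Δ = (2.1818, 0.9773).
Then the next iterate is (x, y)₁ = (0.1818, 1.4773).
Round to (0.1818, 1.4773) and repeat: F = (2.993347, -0.395533), J = [[-0.074293, 3.933898], [-4.182415, 5.372054]].
Δ = (-1.0986, -0.7817), so (x, y)₂ = (-0.9168, 0.6956).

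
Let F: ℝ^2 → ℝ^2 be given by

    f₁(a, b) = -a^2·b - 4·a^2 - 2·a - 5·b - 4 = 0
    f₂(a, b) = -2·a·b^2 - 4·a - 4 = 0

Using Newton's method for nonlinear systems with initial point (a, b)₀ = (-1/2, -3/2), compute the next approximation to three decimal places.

(-0.724, -0.783)

At (-1/2, -3/2): F = (3.875, 0.250).
Jacobian J = [[-2·a·b - 8·a - 2, -a^2 - 5], [-2·b^2 - 4, -4·a·b]].
At the point, J = [[0.500, -5.250], [-8.500, -3.000]] (det J = -46.125).
Solving J·Δ = −F gives Δ = (-0.224, 0.717).
Then the next iterate is (a, b)₁ = (-0.724, -0.783).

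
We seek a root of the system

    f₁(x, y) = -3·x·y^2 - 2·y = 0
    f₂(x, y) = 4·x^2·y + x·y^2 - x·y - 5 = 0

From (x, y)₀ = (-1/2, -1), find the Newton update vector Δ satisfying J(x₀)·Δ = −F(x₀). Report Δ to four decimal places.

(1.1667, 0.0000)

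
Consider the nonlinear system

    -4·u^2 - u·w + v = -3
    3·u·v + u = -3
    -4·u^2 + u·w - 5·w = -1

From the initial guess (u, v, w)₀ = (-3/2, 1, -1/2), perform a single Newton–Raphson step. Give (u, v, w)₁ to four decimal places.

At (-3/2, 1, -1/2): F = (-5.7500, -3.0000, -4.7500).
Jacobian J = [[-8·u - w, 1, -u], [3·v + 1, 3·u, 0], [-8·u + w, 0, u - 5]].
At the point, J = [[12.5000, 1.0000, 1.5000], [4.0000, -4.5000, 0.0000], [11.5000, 0.0000, -6.5000]] (det J = 469.2500).
Solving J·Δ = −F gives Δ = (0.4683, -0.2504, 0.0978).
Then the next iterate is (u, v, w)₁ = (-1.0317, 0.7496, -0.4022).

(-1.0317, 0.7496, -0.4022)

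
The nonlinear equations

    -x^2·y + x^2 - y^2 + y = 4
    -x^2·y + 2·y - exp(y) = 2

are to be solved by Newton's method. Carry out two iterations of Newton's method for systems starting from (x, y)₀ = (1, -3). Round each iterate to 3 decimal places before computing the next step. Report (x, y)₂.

At (1, -3): F = (-12.000, -5.04979).
Jacobian J = [[-2·x·y + 2·x, -x^2 - 2·y + 1], [-2·x·y, -x^2 - exp(y) + 2]].
At the point, J = [[8.000, 6.000], [6.000, 0.95021]] (det J = -28.39830).
Solving J·Δ = −F gives Δ = (0.665, 1.113).
Then the next iterate is (x, y)₁ = (1.665, -1.887).
Round to (1.665, -1.887) and repeat: F = (-1.44436, -0.69434), J = [[9.61371, 2.00177], [6.28371, -0.92375]].
Δ = (0.127, 0.112), so (x, y)₂ = (1.792, -1.775).

(1.792, -1.775)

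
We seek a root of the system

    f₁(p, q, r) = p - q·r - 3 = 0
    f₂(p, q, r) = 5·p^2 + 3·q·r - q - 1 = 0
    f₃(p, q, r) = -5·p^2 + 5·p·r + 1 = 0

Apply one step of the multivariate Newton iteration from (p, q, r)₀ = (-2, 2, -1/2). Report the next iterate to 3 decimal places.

(-2.018, 4.309, -1.932)

At (-2, 2, -1/2): F = (-4.000, 14.000, -14.000).
Jacobian J = [[1, -r, -q], [10·p, 3·r - 1, 3·q], [-10·p + 5·r, 0, 5·p]].
At the point, J = [[1.000, 0.500, -2.000], [-20.000, -2.500, 6.000], [17.500, 0.000, -10.000]] (det J = -110.000).
Solving J·Δ = −F gives Δ = (-0.018, 2.309, -1.432).
Then the next iterate is (p, q, r)₁ = (-2.018, 4.309, -1.932).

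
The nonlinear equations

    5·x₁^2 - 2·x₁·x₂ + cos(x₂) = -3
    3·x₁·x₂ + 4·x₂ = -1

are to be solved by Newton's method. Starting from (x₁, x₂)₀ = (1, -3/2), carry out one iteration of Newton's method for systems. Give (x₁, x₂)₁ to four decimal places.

(0.2141, -0.6481)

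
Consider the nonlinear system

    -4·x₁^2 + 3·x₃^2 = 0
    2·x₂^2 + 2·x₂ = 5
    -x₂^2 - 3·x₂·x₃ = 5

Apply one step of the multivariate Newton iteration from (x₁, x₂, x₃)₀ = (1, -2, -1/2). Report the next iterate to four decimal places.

At (1, -2, -1/2): F = (-3.2500, -1.0000, -12.0000).
Jacobian J = [[-8·x₁, 0, 6·x₃], [0, 4·x₂ + 2, 0], [0, -2·x₂ - 3·x₃, -3·x₂]].
At the point, J = [[-8.0000, 0.0000, -3.0000], [0.0000, -6.0000, 0.0000], [0.0000, 5.5000, 6.0000]] (det J = 288.0000).
Solving J·Δ = −F gives Δ = (-1.2135, -0.1667, 2.1528).
Then the next iterate is (x₁, x₂, x₃)₁ = (-0.2135, -2.1667, 1.6528).

(-0.2135, -2.1667, 1.6528)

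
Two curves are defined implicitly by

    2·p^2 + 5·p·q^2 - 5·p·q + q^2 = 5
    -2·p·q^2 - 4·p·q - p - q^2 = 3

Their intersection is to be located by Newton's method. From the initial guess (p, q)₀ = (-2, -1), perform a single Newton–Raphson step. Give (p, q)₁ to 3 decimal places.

(3.667, -0.833)

At (-2, -1): F = (-16.000, -6.000).
Jacobian J = [[4·p + 5·q^2 - 5·q, 10·p·q - 5·p + 2·q], [-2·q^2 - 4·q - 1, -4·p·q - 4·p - 2·q]].
At the point, J = [[2.000, 28.000], [1.000, 2.000]] (det J = -24.000).
Solving J·Δ = −F gives Δ = (5.667, 0.167).
Then the next iterate is (p, q)₁ = (3.667, -0.833).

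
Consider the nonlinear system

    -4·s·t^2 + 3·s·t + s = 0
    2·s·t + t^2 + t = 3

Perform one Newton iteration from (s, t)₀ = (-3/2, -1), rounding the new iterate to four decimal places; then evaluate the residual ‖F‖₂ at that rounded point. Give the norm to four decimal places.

12.0000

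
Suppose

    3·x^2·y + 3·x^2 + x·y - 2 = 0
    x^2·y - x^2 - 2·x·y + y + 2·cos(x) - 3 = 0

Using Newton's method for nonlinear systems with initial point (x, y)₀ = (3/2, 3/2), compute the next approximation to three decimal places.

(0.256, 3.043)

At (3/2, 3/2): F = (17.125, -4.73353).
Jacobian J = [[6·x·y + 6·x + y, 3·x^2 + x], [2·x·y - 2·x - 2·y - 2·sin(x), x^2 - 2·x + 1]].
At the point, J = [[24.000, 8.250], [-3.49499, 0.250]] (det J = 34.83367).
Solving J·Δ = −F gives Δ = (-1.244, 1.543).
Then the next iterate is (x, y)₁ = (0.256, 3.043).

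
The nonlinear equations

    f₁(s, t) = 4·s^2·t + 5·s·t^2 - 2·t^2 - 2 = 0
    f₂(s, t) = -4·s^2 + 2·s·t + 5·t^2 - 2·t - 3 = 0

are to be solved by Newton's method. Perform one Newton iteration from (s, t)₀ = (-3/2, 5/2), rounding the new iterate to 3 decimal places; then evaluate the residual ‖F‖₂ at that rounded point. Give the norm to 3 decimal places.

11.804

At (-3/2, 5/2): F = (-38.875, 6.750).
Jacobian J = [[8·s·t + 5·t^2, 4·s^2 + 10·s·t - 4·t], [-8·s + 2·t, 2·s + 10·t - 2]].
At the point, J = [[1.250, -38.500], [17.000, 20.000]] (det J = 679.500).
Solving J·Δ = −F gives Δ = (0.762, -0.985).
Then the next iterate is (s, t)₁ = (-0.738, 1.515).
Re-evaluating at (-0.738, 1.515): F = (-11.75929, 1.03141), so ‖F‖₂ = 11.804.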